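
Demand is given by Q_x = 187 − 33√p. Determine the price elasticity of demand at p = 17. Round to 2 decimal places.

-1.34

At p = 17, Q_x = 50.9375.
dQ_x/dp = −33/(2√p) = −33/(2·4.1231).
Point elasticity E = (dQ_x/dp)·(p/Q_x) = -4.0018 × 17/50.9375 ≈ -1.34.
|E| > 1, so demand is elastic at this price.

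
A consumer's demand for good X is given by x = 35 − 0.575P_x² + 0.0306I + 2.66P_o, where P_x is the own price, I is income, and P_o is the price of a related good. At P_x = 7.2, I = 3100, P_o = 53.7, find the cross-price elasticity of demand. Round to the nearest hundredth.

0.59

Substituting, x = 35 − 0.575(7.2)² + 0.0306(3100) + 2.66(53.7) = 35 − 29.808 + 94.86 + 142.842 = 242.894.
∂x/∂P_o = +2.66, so E_xy = 2.66·(53.7/242.894) ≈ 0.59.
E_xy > 0: the goods are substitutes.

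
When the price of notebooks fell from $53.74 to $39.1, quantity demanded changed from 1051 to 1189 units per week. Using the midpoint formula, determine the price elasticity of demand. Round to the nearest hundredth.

-0.39

%ΔQ = (1189 − 1051)/[(1051 + 1189)/2] = 138/1120 ≈ 0.1232.
%Δp = (39.1 − 53.74)/[(53.74 + 39.1)/2] = -14.64/46.42 ≈ -0.3154.
Arc elasticity E = %ΔQ/%Δp ≈ 0.1232/-0.3154 ≈ -0.39.
|E| < 1: demand is inelastic over this range.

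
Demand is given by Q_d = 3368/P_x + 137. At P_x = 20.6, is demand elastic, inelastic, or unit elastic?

At P_x = 20.6, Q_d = 300.4951.
dQ_d/dP_x = −3368/P_x² = −7.9367.
Point elasticity E = (dQ_d/dP_x)·(P_x/Q_d) = -7.9367 × 20.6/300.4951 ≈ -0.544.
|E| ≈ 0.544 < 1, so demand is inelastic.

inelastic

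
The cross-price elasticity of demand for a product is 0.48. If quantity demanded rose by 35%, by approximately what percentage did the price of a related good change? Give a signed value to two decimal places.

%ΔQ ≈ E × %ΔP_y ⇒ %ΔP_y = %ΔQ / E = (35%)/(0.48) ≈ 72.92%.

72.92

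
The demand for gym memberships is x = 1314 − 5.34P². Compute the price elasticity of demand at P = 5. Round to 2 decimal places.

At P = 5, x = 1180.5.
dx/dP = −2·5.34·P = −53.4.
Point elasticity E = (dx/dP)·(P/x) = -53.4 × 5/1180.5 ≈ -0.23.
|E| < 1, so demand is inelastic at this price.

-0.23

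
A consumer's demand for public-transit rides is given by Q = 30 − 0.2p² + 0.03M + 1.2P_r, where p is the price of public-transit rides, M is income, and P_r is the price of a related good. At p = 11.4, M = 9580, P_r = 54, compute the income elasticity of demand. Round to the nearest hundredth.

0.81

Evaluating quantity at (p, M, P_r) gives Q = 30 − 0.2(11.4)² + 0.03(9580) + 1.2(54) = 30 − 25.992 + 287.4 + 64.8 = 356.208.
∂Q/∂M = +0.03, so E_I = 0.03·(9580/356.208) ≈ 0.81.
E_I ∈ (0,1): normal good (necessity).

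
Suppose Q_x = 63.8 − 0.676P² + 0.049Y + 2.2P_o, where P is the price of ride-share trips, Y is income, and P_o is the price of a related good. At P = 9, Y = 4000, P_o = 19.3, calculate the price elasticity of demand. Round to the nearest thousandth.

Evaluating quantity at (P, Y, P_o) gives Q_x = 63.8 − 0.676(9)² + 0.049(4000) + 2.2(19.3) = 63.8 − 54.756 + 196 + 42.46 = 247.504.
∂Q_x/∂P = −2·0.676·P = -12.168, so E_p = -12.168·(9/247.504) ≈ -0.442.
|E_p| < 1: demand is inelastic.

-0.442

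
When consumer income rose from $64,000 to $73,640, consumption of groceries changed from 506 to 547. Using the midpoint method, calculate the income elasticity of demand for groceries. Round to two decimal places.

0.56

%ΔQ = (547 − 506)/[(506+547)/2] = 41/526.5 ≈ 0.0779.
%ΔI = (73,640 − 64,000)/[(64,000+73,640)/2] = 9640/68820 ≈ 0.1401.
E_I = %ΔQ/%ΔI ≈ 0.56.
E_I ∈ (0,1): normal good (necessity).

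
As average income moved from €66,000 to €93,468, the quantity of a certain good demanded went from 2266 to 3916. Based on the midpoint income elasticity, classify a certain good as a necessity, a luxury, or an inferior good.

%ΔQ = (3916 − 2266)/[(2266+3916)/2] = 1650/3091 ≈ 0.5338.
%ΔI = (93,468 − 66,000)/[(66,000+93,468)/2] = 27468/79734 ≈ 0.3445.
E_I = %ΔQ/%ΔI ≈ 1.550.
E_I > 1: normal good (luxury).

luxury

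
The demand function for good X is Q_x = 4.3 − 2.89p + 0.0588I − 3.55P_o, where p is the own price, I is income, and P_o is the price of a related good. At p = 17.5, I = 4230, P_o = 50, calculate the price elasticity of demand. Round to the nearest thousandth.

First evaluate Q_x: 4.3 − 2.89(17.5) + 0.0588(4230) − 3.55(50) = 4.3 − 50.575 + 248.724 − 177.5 = 24.949.
∂Q_x/∂p = −2.89, so E_p = (−2.89)·(17.5/24.949) ≈ -2.027.
|E_p| > 1: demand is elastic.

-2.027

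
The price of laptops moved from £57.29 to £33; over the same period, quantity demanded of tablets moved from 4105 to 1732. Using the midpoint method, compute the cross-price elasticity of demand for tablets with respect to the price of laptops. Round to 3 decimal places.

%ΔQ_x = (1732 − 4105)/[(4105+1732)/2] = -2373/2918.5 ≈ -0.8131.
%ΔP_y = (33 − 57.29)/[(57.29+33)/2] ≈ -0.5380.
E_xy = -0.8131/-0.5380 ≈ 1.511.
E_xy > 0, so tablets and laptops are substitutes.

1.511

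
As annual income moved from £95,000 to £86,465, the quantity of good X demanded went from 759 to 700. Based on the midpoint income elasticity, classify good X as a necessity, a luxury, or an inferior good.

necessity

%ΔQ = (700 − 759)/[(759+700)/2] = -59/729.5 ≈ -0.0809.
%ΔY = (86,465 − 95,000)/[(95,000+86,465)/2] = -8535/90732.5 ≈ -0.0941.
E_I = %ΔQ/%ΔY ≈ 0.860.
E_I ∈ (0,1): normal good (necessity).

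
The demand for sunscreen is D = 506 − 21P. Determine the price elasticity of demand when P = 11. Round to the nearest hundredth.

-0.84

At P = 11, D = 275.
dD/dP = −21.
Point elasticity E = (dD/dP)·(P/D) = -21 × 11/275 ≈ -0.84.
|E| < 1, so demand is inelastic at this price.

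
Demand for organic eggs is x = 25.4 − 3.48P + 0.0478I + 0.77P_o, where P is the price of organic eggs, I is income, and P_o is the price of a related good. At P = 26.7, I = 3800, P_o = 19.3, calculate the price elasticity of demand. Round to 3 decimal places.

At the given point, x = 25.4 − 3.48(26.7) + 0.0478(3800) + 0.77(19.3) = 25.4 − 92.916 + 181.64 + 14.861 = 128.985.
∂x/∂P = −3.48, so E_p = (−3.48)·(26.7/128.985) ≈ -0.720.
|E_p| < 1: demand is inelastic.

-0.720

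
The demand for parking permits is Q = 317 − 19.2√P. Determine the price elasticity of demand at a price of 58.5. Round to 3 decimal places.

-0.432

At P = 58.5, Q = 170.1482.
dQ/dP = −19.2/(2√P) = −19.2/(2·7.6485).
Point elasticity E = (dQ/dP)·(P/Q) = -1.2551 × 58.5/170.1482 ≈ -0.432.
|E| < 1, so demand is inelastic at this price.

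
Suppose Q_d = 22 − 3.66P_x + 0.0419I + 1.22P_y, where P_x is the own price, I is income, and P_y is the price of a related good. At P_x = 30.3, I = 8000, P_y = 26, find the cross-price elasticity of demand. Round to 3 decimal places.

Substituting, Q_d = 22 − 3.66(30.3) + 0.0419(8000) + 1.22(26) = 22 − 110.898 + 335.2 + 31.72 = 278.022.
∂Q_d/∂P_y = +1.22, so E_xy = 1.22·(26/278.022) ≈ 0.114.
E_xy > 0: the goods are substitutes.

0.114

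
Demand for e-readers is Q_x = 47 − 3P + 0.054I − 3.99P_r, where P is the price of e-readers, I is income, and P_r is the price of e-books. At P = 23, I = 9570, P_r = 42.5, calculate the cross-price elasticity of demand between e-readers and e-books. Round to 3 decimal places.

-0.521

At the given point, Q_x = 47 − 3(23) + 0.054(9570) − 3.99(42.5) = 47 − 69 + 516.78 − 169.575 = 325.205.
∂Q_x/∂P_r = −3.99, so E_xy = -3.99·(42.5/325.205) ≈ -0.521.
E_xy < 0: the goods are complements.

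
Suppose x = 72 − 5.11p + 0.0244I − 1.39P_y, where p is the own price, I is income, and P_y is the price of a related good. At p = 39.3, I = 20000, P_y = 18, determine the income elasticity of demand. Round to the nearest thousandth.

First evaluate x: 72 − 5.11(39.3) + 0.0244(20000) − 1.39(18) = 72 − 200.823 + 488 − 25.02 = 334.157.
∂x/∂I = +0.0244, so E_I = 0.0244·(20000/334.157) ≈ 1.460.
E_I > 1: normal good (luxury).

1.460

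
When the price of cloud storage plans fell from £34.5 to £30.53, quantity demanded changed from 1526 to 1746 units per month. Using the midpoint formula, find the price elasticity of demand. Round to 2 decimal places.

%ΔQ = (1746 − 1526)/[(1526 + 1746)/2] = 220/1636 ≈ 0.1345.
%Δp = (30.53 − 34.5)/[(34.5 + 30.53)/2] = -3.97/32.515 ≈ -0.1221.
Arc elasticity E = %ΔQ/%Δp ≈ 0.1345/-0.1221 ≈ -1.10.
|E| > 1: demand is elastic over this range.

-1.10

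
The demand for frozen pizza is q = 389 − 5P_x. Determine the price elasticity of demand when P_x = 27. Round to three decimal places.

At P_x = 27, q = 254.
dq/dP_x = −5.
Point elasticity E = (dq/dP_x)·(P_x/q) = -5 × 27/254 ≈ -0.531.
|E| < 1, so demand is inelastic at this price.

-0.531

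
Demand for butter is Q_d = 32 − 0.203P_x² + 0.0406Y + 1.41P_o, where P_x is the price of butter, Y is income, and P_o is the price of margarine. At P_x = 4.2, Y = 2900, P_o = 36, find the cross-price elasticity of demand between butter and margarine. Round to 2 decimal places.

First evaluate Q_d: 32 − 0.203(4.2)² + 0.0406(2900) + 1.41(36) = 32 − 3.5809 + 117.74 + 50.76 = 196.9191.
∂Q_d/∂P_o = +1.41, so E_xy = 1.41·(36/196.9191) ≈ 0.26.
E_xy > 0: the goods are substitutes.

0.26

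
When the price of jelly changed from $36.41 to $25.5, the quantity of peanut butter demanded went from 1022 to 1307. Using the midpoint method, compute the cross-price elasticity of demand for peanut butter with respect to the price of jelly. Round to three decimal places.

%ΔQ_x = (1307 − 1022)/[(1022+1307)/2] = 285/1164.5 ≈ 0.2447.
%ΔP_y = (25.5 − 36.41)/[(36.41+25.5)/2] ≈ -0.3524.
E_xy = 0.2447/-0.3524 ≈ -0.694.
E_xy < 0, so peanut butter and jelly are complements.

-0.694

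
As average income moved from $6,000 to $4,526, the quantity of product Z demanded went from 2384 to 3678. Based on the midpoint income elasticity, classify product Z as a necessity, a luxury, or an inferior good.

%ΔQ = (3678 − 2384)/[(2384+3678)/2] = 1294/3031 ≈ 0.4269.
%ΔY = (4,526 − 6,000)/[(6,000+4,526)/2] = -1474/5263 ≈ -0.2801.
E_I = %ΔQ/%ΔY ≈ -1.524.
E_I < 0: inferior good.

inferior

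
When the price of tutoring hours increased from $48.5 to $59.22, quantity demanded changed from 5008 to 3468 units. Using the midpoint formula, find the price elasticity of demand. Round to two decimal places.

-1.83

%ΔQ = (3468 − 5008)/[(5008 + 3468)/2] = -1540/4238 ≈ -0.3634.
%ΔP = (59.22 − 48.5)/[(48.5 + 59.22)/2] = 10.72/53.86 ≈ 0.1990.
Arc elasticity E = %ΔQ/%ΔP ≈ -0.3634/0.1990 ≈ -1.83.
|E| > 1: demand is elastic over this range.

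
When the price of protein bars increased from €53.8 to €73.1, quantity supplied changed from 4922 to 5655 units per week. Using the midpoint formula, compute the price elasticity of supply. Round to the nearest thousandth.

0.456

%ΔQ = (5655 − 4922)/[(4922 + 5655)/2] = 733/5288.5 ≈ 0.1386.
%ΔP = (73.1 − 53.8)/[(53.8 + 73.1)/2] = 19.3/63.45 ≈ 0.3042.
Arc elasticity E = %ΔQ/%ΔP ≈ 0.1386/0.3042 ≈ 0.456.
|E| < 1: supply is inelastic over this range.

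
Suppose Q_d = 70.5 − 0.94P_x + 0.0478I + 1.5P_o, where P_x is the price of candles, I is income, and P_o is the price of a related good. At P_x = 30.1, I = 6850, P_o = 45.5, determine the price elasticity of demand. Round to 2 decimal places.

Evaluating quantity at (P_x, I, P_o) gives Q_d = 70.5 − 0.94(30.1) + 0.0478(6850) + 1.5(45.5) = 70.5 − 28.294 + 327.43 + 68.25 = 437.886.
∂Q_d/∂P_x = −0.94, so E_p = (−0.94)·(30.1/437.886) ≈ -0.06.
|E_p| < 1: demand is inelastic.

-0.06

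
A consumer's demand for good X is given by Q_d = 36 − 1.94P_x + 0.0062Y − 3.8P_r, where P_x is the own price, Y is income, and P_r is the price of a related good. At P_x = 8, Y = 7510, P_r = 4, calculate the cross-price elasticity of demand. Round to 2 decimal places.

-0.29

Evaluating quantity at (P_x, Y, P_r) gives Q_d = 36 − 1.94(8) + 0.0062(7510) − 3.8(4) = 36 − 15.52 + 46.562 − 15.2 = 51.842.
∂Q_d/∂P_r = −3.8, so E_xy = -3.8·(4/51.842) ≈ -0.29.
E_xy < 0: the goods are complements.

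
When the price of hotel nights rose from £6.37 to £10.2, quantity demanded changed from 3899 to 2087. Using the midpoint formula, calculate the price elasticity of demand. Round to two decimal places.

%Δq = (2087 − 3899)/[(3899 + 2087)/2] = -1812/2993 ≈ -0.6054.
%ΔP = (10.2 − 6.37)/[(6.37 + 10.2)/2] = 3.83/8.285 ≈ 0.4623.
Arc elasticity E = %Δq/%ΔP ≈ -0.6054/0.4623 ≈ -1.31.
|E| > 1: demand is elastic over this range.

-1.31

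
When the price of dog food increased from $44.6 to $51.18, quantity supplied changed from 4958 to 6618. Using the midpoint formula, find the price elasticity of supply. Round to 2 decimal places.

2.09

%ΔQ = (6618 − 4958)/[(4958 + 6618)/2] = 1660/5788 ≈ 0.2868.
%Δp = (51.18 − 44.6)/[(44.6 + 51.18)/2] = 6.58/47.89 ≈ 0.1374.
Arc elasticity E = %ΔQ/%Δp ≈ 0.2868/0.1374 ≈ 2.09.
|E| > 1: supply is elastic over this range.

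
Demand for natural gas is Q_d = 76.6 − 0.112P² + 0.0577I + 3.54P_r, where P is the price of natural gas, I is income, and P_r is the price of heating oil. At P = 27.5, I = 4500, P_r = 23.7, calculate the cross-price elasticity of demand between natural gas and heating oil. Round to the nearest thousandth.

First evaluate Q_d: 76.6 − 0.112(27.5)² + 0.0577(4500) + 3.54(23.7) = 76.6 − 84.7 + 259.65 + 83.898 = 335.448.
∂Q_d/∂P_r = +3.54, so E_xy = 3.54·(23.7/335.448) ≈ 0.250.
E_xy > 0: the goods are substitutes.

0.250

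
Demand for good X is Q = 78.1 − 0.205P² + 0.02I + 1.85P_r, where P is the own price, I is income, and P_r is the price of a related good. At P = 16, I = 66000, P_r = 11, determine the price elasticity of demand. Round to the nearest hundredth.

First evaluate Q: 78.1 − 0.205(16)² + 0.02(66000) + 1.85(11) = 78.1 − 52.48 + 1320 + 20.35 = 1365.97.
∂Q/∂P = −2·0.205·P = -6.56, so E_p = -6.56·(16/1365.97) ≈ -0.08.
|E_p| < 1: demand is inelastic.

-0.08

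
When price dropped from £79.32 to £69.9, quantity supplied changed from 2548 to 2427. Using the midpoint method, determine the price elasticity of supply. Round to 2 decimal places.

0.39

%ΔQ = (2427 − 2548)/[(2548 + 2427)/2] = -121/2487.5 ≈ -0.0486.
%ΔP = (69.9 − 79.32)/[(79.32 + 69.9)/2] = -9.42/74.61 ≈ -0.1263.
Arc elasticity E = %ΔQ/%ΔP ≈ -0.0486/-0.1263 ≈ 0.39.
|E| < 1: supply is inelastic over this range.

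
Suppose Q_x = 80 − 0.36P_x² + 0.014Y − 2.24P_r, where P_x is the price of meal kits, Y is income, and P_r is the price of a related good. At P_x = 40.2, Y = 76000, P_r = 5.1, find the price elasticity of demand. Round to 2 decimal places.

Q_x = 80 − 0.36(40.2)² + 0.014(76000) − 2.24(5.1) = 80 − 581.7744 + 1064 − 11.424 = 550.8016.
∂Q_x/∂P_x = −2·0.36·P_x = -28.944, so E_p = -28.944·(40.2/550.8016) ≈ -2.11.
|E_p| > 1: demand is elastic.

-2.11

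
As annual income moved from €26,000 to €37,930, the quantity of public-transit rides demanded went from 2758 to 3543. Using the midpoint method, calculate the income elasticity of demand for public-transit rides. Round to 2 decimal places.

0.67

%ΔQ = (3543 − 2758)/[(2758+3543)/2] = 785/3150.5 ≈ 0.2492.
%ΔI = (37,930 − 26,000)/[(26,000+37,930)/2] = 11930/31965 ≈ 0.3732.
E_I = %ΔQ/%ΔI ≈ 0.67.
E_I ∈ (0,1): normal good (necessity).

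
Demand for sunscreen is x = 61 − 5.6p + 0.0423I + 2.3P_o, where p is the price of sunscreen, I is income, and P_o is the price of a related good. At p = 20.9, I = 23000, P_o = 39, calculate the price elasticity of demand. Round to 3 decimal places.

First evaluate x: 61 − 5.6(20.9) + 0.0423(23000) + 2.3(39) = 61 − 117.04 + 972.9 + 89.7 = 1006.56.
∂x/∂p = −5.6, so E_p = (−5.6)·(20.9/1006.56) ≈ -0.116.
|E_p| < 1: demand is inelastic.

-0.116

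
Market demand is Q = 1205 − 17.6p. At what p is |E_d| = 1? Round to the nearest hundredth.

34.23

For linear demand Q = a − bp, E = −bp/(a − bp). |E| = 1 ⇒ bp = a − bp ⇒ p = a/(2b).
p = 1205/(2·17.6) ≈ 34.23.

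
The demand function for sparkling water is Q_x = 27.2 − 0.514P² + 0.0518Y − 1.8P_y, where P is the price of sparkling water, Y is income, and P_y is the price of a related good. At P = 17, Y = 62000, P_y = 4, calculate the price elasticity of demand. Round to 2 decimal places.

First evaluate Q_x: 27.2 − 0.514(17)² + 0.0518(62000) − 1.8(4) = 27.2 − 148.546 + 3211.6 − 7.2 = 3083.054.
∂Q_x/∂P = −2·0.514·P = -17.476, so E_p = -17.476·(17/3083.054) ≈ -0.10.
|E_p| < 1: demand is inelastic.

-0.10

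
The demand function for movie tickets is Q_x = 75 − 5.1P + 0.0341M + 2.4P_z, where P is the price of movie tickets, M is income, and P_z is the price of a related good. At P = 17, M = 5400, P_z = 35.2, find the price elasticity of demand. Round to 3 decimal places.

-0.337

First evaluate Q_x: 75 − 5.1(17) + 0.0341(5400) + 2.4(35.2) = 75 − 86.7 + 184.14 + 84.48 = 256.92.
∂Q_x/∂P = −5.1, so E_p = (−5.1)·(17/256.92) ≈ -0.337.
|E_p| < 1: demand is inelastic.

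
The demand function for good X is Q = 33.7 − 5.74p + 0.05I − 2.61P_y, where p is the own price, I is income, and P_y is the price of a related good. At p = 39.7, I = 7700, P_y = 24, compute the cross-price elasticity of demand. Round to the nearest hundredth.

Substituting, Q = 33.7 − 5.74(39.7) + 0.05(7700) − 2.61(24) = 33.7 − 227.878 + 385 − 62.64 = 128.182.
∂Q/∂P_y = −2.61, so E_xy = -2.61·(24/128.182) ≈ -0.49.
E_xy < 0: the goods are complements.

-0.49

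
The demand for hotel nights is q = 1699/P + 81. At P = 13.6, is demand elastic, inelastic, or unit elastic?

inelastic

At P = 13.6, q = 205.9265.
dq/dP = −1699/P² = −9.1858.
Point elasticity E = (dq/dP)·(P/q) = -9.1858 × 13.6/205.9265 ≈ -0.607.
|E| ≈ 0.607 < 1, so demand is inelastic.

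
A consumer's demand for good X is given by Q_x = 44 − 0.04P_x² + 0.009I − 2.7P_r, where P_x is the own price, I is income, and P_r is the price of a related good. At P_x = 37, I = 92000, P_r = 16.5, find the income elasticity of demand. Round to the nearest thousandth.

1.072

First evaluate Q_x: 44 − 0.04(37)² + 0.009(92000) − 2.7(16.5) = 44 − 54.76 + 828 − 44.55 = 772.69.
∂Q_x/∂I = +0.009, so E_I = 0.009·(92000/772.69) ≈ 1.072.
E_I > 1: normal good (luxury).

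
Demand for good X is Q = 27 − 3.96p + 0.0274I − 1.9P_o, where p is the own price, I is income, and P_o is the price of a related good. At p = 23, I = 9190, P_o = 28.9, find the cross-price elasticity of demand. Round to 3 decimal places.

-0.413

Substituting, Q = 27 − 3.96(23) + 0.0274(9190) − 1.9(28.9) = 27 − 91.08 + 251.806 − 54.91 = 132.816.
∂Q/∂P_o = −1.9, so E_xy = -1.9·(28.9/132.816) ≈ -0.413.
E_xy < 0: the goods are complements.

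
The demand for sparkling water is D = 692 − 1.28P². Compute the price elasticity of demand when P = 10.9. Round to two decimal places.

-0.56

At P = 10.9, D = 539.9232.
dD/dP = −2·1.28·P = −27.904.
Point elasticity E = (dD/dP)·(P/D) = -27.904 × 10.9/539.9232 ≈ -0.56.
|E| < 1, so demand is inelastic at this price.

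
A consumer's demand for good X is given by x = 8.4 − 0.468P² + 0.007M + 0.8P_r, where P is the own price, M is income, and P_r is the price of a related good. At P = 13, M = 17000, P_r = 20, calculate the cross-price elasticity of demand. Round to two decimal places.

0.25

Substituting, x = 8.4 − 0.468(13)² + 0.007(17000) + 0.8(20) = 8.4 − 79.092 + 119 + 16 = 64.308.
∂x/∂P_r = +0.8, so E_xy = 0.8·(20/64.308) ≈ 0.25.
E_xy > 0: the goods are substitutes.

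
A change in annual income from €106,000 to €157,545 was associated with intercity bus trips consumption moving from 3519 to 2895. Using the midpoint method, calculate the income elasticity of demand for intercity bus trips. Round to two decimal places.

-0.50

%ΔQ = (2895 − 3519)/[(3519+2895)/2] = -624/3207 ≈ -0.1946.
%ΔI = (157,545 − 106,000)/[(106,000+157,545)/2] = 51545/131772.5 ≈ 0.3912.
E_I = %ΔQ/%ΔI ≈ -0.50.
E_I < 0: inferior good.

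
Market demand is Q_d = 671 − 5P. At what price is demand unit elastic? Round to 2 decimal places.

67.10

For linear demand Q_d = a − bP, E = −bP/(a − bP). |E| = 1 ⇒ bP = a − bP ⇒ P = a/(2b).
P = 671/(2·5) = 67.10.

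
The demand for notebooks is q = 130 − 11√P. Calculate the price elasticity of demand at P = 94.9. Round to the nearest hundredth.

At P = 94.9, q = 22.8417.
dq/dP = −11/(2√P) = −11/(2·9.7417).
Point elasticity E = (dq/dP)·(P/q) = -0.5646 × 94.9/22.8417 ≈ -2.35.
|E| > 1, so demand is elastic at this price.

-2.35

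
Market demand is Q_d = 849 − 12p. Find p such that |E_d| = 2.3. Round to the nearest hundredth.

49.31

Set −bp/(a − bp) = −2.3 ⇒ bp = 2.3(a − bp) ⇒ bp(1+2.3) = 2.3·a.
p = 2.3·849/(12·3.3) ≈ 49.31.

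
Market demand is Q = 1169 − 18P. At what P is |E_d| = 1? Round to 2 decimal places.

For linear demand Q = a − bP, E = −bP/(a − bP). |E| = 1 ⇒ bP = a − bP ⇒ P = a/(2b).
P = 1169/(2·18) ≈ 32.47.

32.47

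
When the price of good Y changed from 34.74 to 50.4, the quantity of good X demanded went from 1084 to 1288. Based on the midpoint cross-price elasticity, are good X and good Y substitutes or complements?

%ΔQ_x = (1288 − 1084)/[(1084+1288)/2] = 204/1186 ≈ 0.1720.
%ΔP_y = (50.4 − 34.74)/[(34.74+50.4)/2] ≈ 0.3679.
E_xy = 0.1720/0.3679 ≈ 0.468.
E_xy > 0, so the goods are substitutes.

substitutes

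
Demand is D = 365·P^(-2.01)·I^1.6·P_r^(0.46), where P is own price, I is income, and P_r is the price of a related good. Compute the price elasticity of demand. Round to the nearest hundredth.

-2.01

For a Cobb–Douglas (constant-elasticity) form D = A·P^α·…, the elasticity with respect to P equals the exponent α at every point.
Here the exponent on P is -2.01, so the price elasticity of demand is -2.01.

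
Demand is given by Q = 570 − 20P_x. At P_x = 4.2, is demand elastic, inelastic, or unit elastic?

inelastic

At P_x = 4.2, Q = 486.
dQ/dP_x = −20.
Point elasticity E = (dQ/dP_x)·(P_x/Q) = -20 × 4.2/486 ≈ -0.173.
|E| ≈ 0.173 < 1, so demand is inelastic.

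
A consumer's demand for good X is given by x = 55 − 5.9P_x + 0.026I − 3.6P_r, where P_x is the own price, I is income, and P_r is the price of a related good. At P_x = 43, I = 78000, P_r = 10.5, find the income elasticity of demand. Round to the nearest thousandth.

x = 55 − 5.9(43) + 0.026(78000) − 3.6(10.5) = 55 − 253.7 + 2028 − 37.8 = 1791.5.
∂x/∂I = +0.026, so E_I = 0.026·(78000/1791.5) ≈ 1.132.
E_I > 1: normal good (luxury).

1.132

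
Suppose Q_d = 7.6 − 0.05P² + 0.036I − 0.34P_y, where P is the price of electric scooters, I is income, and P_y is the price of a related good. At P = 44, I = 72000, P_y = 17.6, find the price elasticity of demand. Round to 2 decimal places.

First evaluate Q_d: 7.6 − 0.05(44)² + 0.036(72000) − 0.34(17.6) = 7.6 − 96.8 + 2592 − 5.984 = 2496.816.
∂Q_d/∂P = −2·0.05·P = -4.4, so E_p = -4.4·(44/2496.816) ≈ -0.08.
|E_p| < 1: demand is inelastic.

-0.08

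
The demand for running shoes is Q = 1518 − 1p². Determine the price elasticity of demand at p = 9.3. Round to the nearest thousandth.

At p = 9.3, Q = 1431.51.
dQ/dp = −2·1·p = −18.6.
Point elasticity E = (dQ/dp)·(p/Q) = -18.6 × 9.3/1431.51 ≈ -0.121.
|E| < 1, so demand is inelastic at this price.

-0.121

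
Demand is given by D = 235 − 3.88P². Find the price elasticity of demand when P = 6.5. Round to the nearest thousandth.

At P = 6.5, D = 71.07.
dD/dP = −2·3.88·P = −50.44.
Point elasticity E = (dD/dP)·(P/D) = -50.44 × 6.5/71.07 ≈ -4.613.
|E| > 1, so demand is elastic at this price.

-4.613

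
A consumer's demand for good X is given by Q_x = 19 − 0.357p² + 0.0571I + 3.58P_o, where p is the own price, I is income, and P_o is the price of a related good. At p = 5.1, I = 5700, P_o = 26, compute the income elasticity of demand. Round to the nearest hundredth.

First evaluate Q_x: 19 − 0.357(5.1)² + 0.0571(5700) + 3.58(26) = 19 − 9.2856 + 325.47 + 93.08 = 428.2644.
∂Q_x/∂I = +0.0571, so E_I = 0.0571·(5700/428.2644) ≈ 0.76.
E_I ∈ (0,1): normal good (necessity).

0.76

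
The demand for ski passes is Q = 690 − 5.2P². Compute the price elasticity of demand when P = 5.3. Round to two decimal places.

At P = 5.3, Q = 543.932.
dQ/dP = −2·5.2·P = −55.12.
Point elasticity E = (dQ/dP)·(P/Q) = -55.12 × 5.3/543.932 ≈ -0.54.
|E| < 1, so demand is inelastic at this price.

-0.54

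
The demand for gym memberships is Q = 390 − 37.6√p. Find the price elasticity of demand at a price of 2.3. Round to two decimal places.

-0.09

At p = 2.3, Q = 332.9768.
dQ/dp = −37.6/(2√p) = −37.6/(2·1.5166).
Point elasticity E = (dQ/dp)·(p/Q) = -12.3964 × 2.3/332.9768 ≈ -0.09.
|E| < 1, so demand is inelastic at this price.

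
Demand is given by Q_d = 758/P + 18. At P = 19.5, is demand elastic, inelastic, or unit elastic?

inelastic

At P = 19.5, Q_d = 56.8718.
dQ_d/dP = −758/P² = −1.9934.
Point elasticity E = (dQ_d/dP)·(P/Q_d) = -1.9934 × 19.5/56.8718 ≈ -0.683.
|E| ≈ 0.683 < 1, so demand is inelastic.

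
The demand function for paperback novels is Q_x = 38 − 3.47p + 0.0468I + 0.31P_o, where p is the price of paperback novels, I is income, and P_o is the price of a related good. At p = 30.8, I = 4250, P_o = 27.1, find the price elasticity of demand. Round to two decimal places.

-0.77

Substituting, Q_x = 38 − 3.47(30.8) + 0.0468(4250) + 0.31(27.1) = 38 − 106.876 + 198.9 + 8.401 = 138.425.
∂Q_x/∂p = −3.47, so E_p = (−3.47)·(30.8/138.425) ≈ -0.77.
|E_p| < 1: demand is inelastic.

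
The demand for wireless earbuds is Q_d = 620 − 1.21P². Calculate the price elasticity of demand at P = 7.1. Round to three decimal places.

At P = 7.1, Q_d = 559.0039.
dQ_d/dP = −2·1.21·P = −17.182.
Point elasticity E = (dQ_d/dP)·(P/Q_d) = -17.182 × 7.1/559.0039 ≈ -0.218.
|E| < 1, so demand is inelastic at this price.

-0.218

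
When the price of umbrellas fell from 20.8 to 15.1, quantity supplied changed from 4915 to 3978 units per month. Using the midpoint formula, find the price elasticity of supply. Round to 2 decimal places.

0.66

%Δq = (3978 − 4915)/[(4915 + 3978)/2] = -937/4446.5 ≈ -0.2107.
%Δp = (15.1 − 20.8)/[(20.8 + 15.1)/2] = -5.7/17.95 ≈ -0.3175.
Arc elasticity E = %Δq/%Δp ≈ -0.2107/-0.3175 ≈ 0.66.
|E| < 1: supply is inelastic over this range.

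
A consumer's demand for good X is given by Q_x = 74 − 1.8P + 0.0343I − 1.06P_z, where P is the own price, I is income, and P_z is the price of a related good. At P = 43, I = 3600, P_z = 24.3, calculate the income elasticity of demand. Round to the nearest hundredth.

Evaluating quantity at (P, I, P_z) gives Q_x = 74 − 1.8(43) + 0.0343(3600) − 1.06(24.3) = 74 − 77.4 + 123.48 − 25.758 = 94.322.
∂Q_x/∂I = +0.0343, so E_I = 0.0343·(3600/94.322) ≈ 1.31.
E_I > 1: normal good (luxury).

1.31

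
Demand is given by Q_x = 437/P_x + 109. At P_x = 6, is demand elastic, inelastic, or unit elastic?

At P_x = 6, Q_x = 181.8333.
dQ_x/dP_x = −437/P_x² = −12.1389.
Point elasticity E = (dQ_x/dP_x)·(P_x/Q_x) = -12.1389 × 6/181.8333 ≈ -0.401.
|E| ≈ 0.401 < 1, so demand is inelastic.

inelastic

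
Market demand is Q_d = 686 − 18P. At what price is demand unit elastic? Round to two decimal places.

19.06

For linear demand Q_d = a − bP, E = −bP/(a − bP). |E| = 1 ⇒ bP = a − bP ⇒ P = a/(2b).
P = 686/(2·18) ≈ 19.06.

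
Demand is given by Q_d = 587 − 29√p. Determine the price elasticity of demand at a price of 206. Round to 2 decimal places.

-1.22

At p = 206, Q_d = 170.7717.
dQ_d/dp = −29/(2√p) = −29/(2·14.3527).
Point elasticity E = (dQ_d/dp)·(p/Q_d) = -1.0103 × 206/170.7717 ≈ -1.22.
|E| > 1, so demand is elastic at this price.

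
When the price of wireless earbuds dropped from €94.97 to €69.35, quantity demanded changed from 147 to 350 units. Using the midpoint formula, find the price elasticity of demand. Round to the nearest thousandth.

-2.620

%Δq = (350 − 147)/[(147 + 350)/2] = 203/248.5 ≈ 0.8169.
%Δp = (69.35 − 94.97)/[(94.97 + 69.35)/2] = -25.62/82.16 ≈ -0.3118.
Arc elasticity E = %Δq/%Δp ≈ 0.8169/-0.3118 ≈ -2.620.
|E| > 1: demand is elastic over this range.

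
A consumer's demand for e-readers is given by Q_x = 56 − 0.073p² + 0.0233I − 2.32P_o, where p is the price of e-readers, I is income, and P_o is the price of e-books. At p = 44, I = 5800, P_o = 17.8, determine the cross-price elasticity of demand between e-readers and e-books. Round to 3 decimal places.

Q_x = 56 − 0.073(44)² + 0.0233(5800) − 2.32(17.8) = 56 − 141.328 + 135.14 − 41.296 = 8.516.
∂Q_x/∂P_o = −2.32, so E_xy = -2.32·(17.8/8.516) ≈ -4.849.
E_xy < 0: the goods are complements.

-4.849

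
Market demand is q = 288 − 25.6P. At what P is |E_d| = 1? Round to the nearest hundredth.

5.63

For linear demand q = a − bP, E = −bP/(a − bP). |E| = 1 ⇒ bP = a − bP ⇒ P = a/(2b).
P = 288/(2·25.6) ≈ 5.63.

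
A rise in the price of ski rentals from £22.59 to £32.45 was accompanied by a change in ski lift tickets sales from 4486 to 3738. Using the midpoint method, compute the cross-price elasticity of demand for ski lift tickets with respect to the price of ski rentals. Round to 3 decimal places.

-0.508

%ΔQ_x = (3738 − 4486)/[(4486+3738)/2] = -748/4112 ≈ -0.1819.
%ΔP_y = (32.45 − 22.59)/[(22.59+32.45)/2] ≈ 0.3583.
E_xy = -0.1819/0.3583 ≈ -0.508.
E_xy < 0, so ski lift tickets and ski rentals are complements.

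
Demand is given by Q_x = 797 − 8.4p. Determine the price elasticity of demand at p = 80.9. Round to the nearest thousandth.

At p = 80.9, Q_x = 117.44.
dQ_x/dp = −8.4.
Point elasticity E = (dQ_x/dp)·(p/Q_x) = -8.4 × 80.9/117.44 ≈ -5.786.
|E| > 1, so demand is elastic at this price.

-5.786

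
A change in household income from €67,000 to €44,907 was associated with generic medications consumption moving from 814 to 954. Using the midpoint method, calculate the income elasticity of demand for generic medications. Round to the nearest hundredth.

-0.40

%ΔQ = (954 − 814)/[(814+954)/2] = 140/884 ≈ 0.1584.
%ΔY = (44,907 − 67,000)/[(67,000+44,907)/2] = -22093/55953.5 ≈ -0.3948.
E_I = %ΔQ/%ΔY ≈ -0.40.
E_I < 0: inferior good.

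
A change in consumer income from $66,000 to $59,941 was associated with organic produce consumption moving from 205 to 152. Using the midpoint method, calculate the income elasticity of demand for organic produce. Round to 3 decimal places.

3.086

%ΔQ = (152 − 205)/[(205+152)/2] = -53/178.5 ≈ -0.2969.
%ΔI = (59,941 − 66,000)/[(66,000+59,941)/2] = -6059/62970.5 ≈ -0.0962.
E_I = %ΔQ/%ΔI ≈ 3.086.
E_I > 1: normal good (luxury).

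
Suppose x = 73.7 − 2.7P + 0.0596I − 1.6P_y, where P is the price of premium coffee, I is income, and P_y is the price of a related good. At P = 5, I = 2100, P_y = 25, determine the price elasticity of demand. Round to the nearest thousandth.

-0.093

Substituting, x = 73.7 − 2.7(5) + 0.0596(2100) − 1.6(25) = 73.7 − 13.5 + 125.16 − 40 = 145.36.
∂x/∂P = −2.7, so E_p = (−2.7)·(5/145.36) ≈ -0.093.
|E_p| < 1: demand is inelastic.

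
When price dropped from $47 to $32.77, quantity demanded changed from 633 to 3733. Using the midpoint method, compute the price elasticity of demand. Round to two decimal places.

-3.98

%Δq = (3733 − 633)/[(633 + 3733)/2] = 3100/2183 ≈ 1.4201.
%ΔP = (32.77 − 47)/[(47 + 32.77)/2] = -14.23/39.885 ≈ -0.3568.
Arc elasticity E = %Δq/%ΔP ≈ 1.4201/-0.3568 ≈ -3.98.
|E| > 1: demand is elastic over this range.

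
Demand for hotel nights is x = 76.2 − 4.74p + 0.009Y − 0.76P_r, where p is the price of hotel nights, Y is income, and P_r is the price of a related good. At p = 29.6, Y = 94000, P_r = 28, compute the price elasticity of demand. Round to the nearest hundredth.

-0.18

First evaluate x: 76.2 − 4.74(29.6) + 0.009(94000) − 0.76(28) = 76.2 − 140.304 + 846 − 21.28 = 760.616.
∂x/∂p = −4.74, so E_p = (−4.74)·(29.6/760.616) ≈ -0.18.
|E_p| < 1: demand is inelastic.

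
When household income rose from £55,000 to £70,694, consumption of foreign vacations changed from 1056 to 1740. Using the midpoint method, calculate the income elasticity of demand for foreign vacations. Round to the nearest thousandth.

1.959

%ΔQ = (1740 − 1056)/[(1056+1740)/2] = 684/1398 ≈ 0.4893.
%ΔI = (70,694 − 55,000)/[(55,000+70,694)/2] = 15694/62847 ≈ 0.2497.
E_I = %ΔQ/%ΔI ≈ 1.959.
E_I > 1: normal good (luxury).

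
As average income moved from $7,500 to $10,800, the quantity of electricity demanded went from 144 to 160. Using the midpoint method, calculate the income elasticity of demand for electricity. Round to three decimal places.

0.292

%ΔQ = (160 − 144)/[(144+160)/2] = 16/152 ≈ 0.1053.
%ΔM = (10,800 − 7,500)/[(7,500+10,800)/2] = 3300/9150 ≈ 0.3607.
E_I = %ΔQ/%ΔM ≈ 0.292.
E_I ∈ (0,1): normal good (necessity).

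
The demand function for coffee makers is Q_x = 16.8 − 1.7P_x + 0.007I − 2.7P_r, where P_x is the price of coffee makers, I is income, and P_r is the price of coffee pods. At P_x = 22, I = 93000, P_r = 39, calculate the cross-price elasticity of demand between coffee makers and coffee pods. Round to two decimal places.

Evaluating quantity at (P_x, I, P_r) gives Q_x = 16.8 − 1.7(22) + 0.007(93000) − 2.7(39) = 16.8 − 37.4 + 651 − 105.3 = 525.1.
∂Q_x/∂P_r = −2.7, so E_xy = -2.7·(39/525.1) ≈ -0.20.
E_xy < 0: the goods are complements.

-0.20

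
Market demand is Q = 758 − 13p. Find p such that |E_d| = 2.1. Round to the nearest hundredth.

39.50

Set −bp/(a − bp) = −2.1 ⇒ bp = 2.1(a − bp) ⇒ bp(1+2.1) = 2.1·a.
p = 2.1·758/(13·3.1) ≈ 39.50.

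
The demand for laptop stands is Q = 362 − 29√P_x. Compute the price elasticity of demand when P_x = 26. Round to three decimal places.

-0.345

At P_x = 26, Q = 214.1284.
dQ/dP_x = −29/(2√P_x) = −29/(2·5.099).
Point elasticity E = (dQ/dP_x)·(P_x/Q) = -2.8437 × 26/214.1284 ≈ -0.345.
|E| < 1, so demand is inelastic at this price.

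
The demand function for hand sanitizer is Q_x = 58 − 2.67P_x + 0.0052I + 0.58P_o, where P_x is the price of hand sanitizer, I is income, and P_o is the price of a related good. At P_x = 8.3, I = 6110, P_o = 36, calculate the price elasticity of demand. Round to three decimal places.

Q_x = 58 − 2.67(8.3) + 0.0052(6110) + 0.58(36) = 58 − 22.161 + 31.772 + 20.88 = 88.491.
∂Q_x/∂P_x = −2.67, so E_p = (−2.67)·(8.3/88.491) ≈ -0.250.
|E_p| < 1: demand is inelastic.

-0.250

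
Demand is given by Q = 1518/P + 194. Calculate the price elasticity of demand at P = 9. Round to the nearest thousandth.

-0.465

At P = 9, Q = 362.6667.
dQ/dP = −1518/P² = −18.7407.
Point elasticity E = (dQ/dP)·(P/Q) = -18.7407 × 9/362.6667 ≈ -0.465.
|E| < 1, so demand is inelastic at this price.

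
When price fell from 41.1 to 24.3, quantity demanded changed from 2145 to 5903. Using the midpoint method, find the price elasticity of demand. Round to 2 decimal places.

%Δq = (5903 − 2145)/[(2145 + 5903)/2] = 3758/4024 ≈ 0.9339.
%ΔP = (24.3 − 41.1)/[(41.1 + 24.3)/2] = -16.8/32.7 ≈ -0.5138.
Arc elasticity E = %Δq/%ΔP ≈ 0.9339/-0.5138 ≈ -1.82.
|E| > 1: demand is elastic over this range.

-1.82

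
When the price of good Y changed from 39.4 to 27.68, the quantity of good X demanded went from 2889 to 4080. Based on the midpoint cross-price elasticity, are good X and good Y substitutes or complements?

complements

%ΔQ_x = (4080 − 2889)/[(2889+4080)/2] = 1191/3484.5 ≈ 0.3418.
%ΔP_y = (27.68 − 39.4)/[(39.4+27.68)/2] ≈ -0.3494.
E_xy = 0.3418/-0.3494 ≈ -0.978.
E_xy < 0, so the goods are complements.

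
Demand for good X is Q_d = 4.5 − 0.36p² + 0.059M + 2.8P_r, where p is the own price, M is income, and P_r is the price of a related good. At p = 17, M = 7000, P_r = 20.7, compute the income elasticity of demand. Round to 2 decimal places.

Substituting, Q_d = 4.5 − 0.36(17)² + 0.059(7000) + 2.8(20.7) = 4.5 − 104.04 + 413 + 57.96 = 371.42.
∂Q_d/∂M = +0.059, so E_I = 0.059·(7000/371.42) ≈ 1.11.
E_I > 1: normal good (luxury).

1.11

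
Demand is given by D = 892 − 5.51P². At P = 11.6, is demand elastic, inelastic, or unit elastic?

At P = 11.6, D = 150.5744.
dD/dP = −2·5.51·P = −127.832.
Point elasticity E = (dD/dP)·(P/D) = -127.832 × 11.6/150.5744 ≈ -9.848.
|E| ≈ 9.848 > 1, so demand is elastic.

elastic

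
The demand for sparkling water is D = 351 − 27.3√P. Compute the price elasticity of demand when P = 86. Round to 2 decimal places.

-1.29

At P = 86, D = 97.8302.
dD/dP = −27.3/(2√P) = −27.3/(2·9.2736).
Point elasticity E = (dD/dP)·(P/D) = -1.4719 × 86/97.8302 ≈ -1.29.
|E| > 1, so demand is elastic at this price.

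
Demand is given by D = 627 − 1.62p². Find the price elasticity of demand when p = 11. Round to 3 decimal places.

-0.910

At p = 11, D = 430.98.
dD/dp = −2·1.62·p = −35.64.
Point elasticity E = (dD/dp)·(p/D) = -35.64 × 11/430.98 ≈ -0.910.
|E| < 1, so demand is inelastic at this price.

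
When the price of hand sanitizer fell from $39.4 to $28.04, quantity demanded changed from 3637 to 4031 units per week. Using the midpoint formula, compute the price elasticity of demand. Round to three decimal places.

-0.305

%Δq = (4031 − 3637)/[(3637 + 4031)/2] = 394/3834 ≈ 0.1028.
%Δp = (28.04 − 39.4)/[(39.4 + 28.04)/2] = -11.36/33.72 ≈ -0.3369.
Arc elasticity E = %Δq/%Δp ≈ 0.1028/-0.3369 ≈ -0.305.
|E| < 1: demand is inelastic over this range.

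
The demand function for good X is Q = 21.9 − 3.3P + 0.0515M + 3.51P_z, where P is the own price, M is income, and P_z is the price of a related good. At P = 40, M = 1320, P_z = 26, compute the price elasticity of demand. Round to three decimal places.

-2.686

Q = 21.9 − 3.3(40) + 0.0515(1320) + 3.51(26) = 21.9 − 132 + 67.98 + 91.26 = 49.14.
∂Q/∂P = −3.3, so E_p = (−3.3)·(40/49.14) ≈ -2.686.
|E_p| > 1: demand is elastic.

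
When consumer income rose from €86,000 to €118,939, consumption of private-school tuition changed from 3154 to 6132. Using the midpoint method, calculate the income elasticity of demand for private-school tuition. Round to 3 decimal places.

1.995

%ΔQ = (6132 − 3154)/[(3154+6132)/2] = 2978/4643 ≈ 0.6414.
%ΔI = (118,939 − 86,000)/[(86,000+118,939)/2] = 32939/102469.5 ≈ 0.3215.
E_I = %ΔQ/%ΔI ≈ 1.995.
E_I > 1: normal good (luxury).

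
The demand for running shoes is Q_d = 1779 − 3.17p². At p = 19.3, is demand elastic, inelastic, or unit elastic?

elastic

At p = 19.3, Q_d = 598.2067.
dQ_d/dp = −2·3.17·p = −122.362.
Point elasticity E = (dQ_d/dp)·(p/Q_d) = -122.362 × 19.3/598.2067 ≈ -3.948.
|E| ≈ 3.948 > 1, so demand is elastic.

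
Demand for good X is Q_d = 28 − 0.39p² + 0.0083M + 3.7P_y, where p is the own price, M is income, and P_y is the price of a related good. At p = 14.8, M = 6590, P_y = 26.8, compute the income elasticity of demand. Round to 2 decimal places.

Substituting, Q_d = 28 − 0.39(14.8)² + 0.0083(6590) + 3.7(26.8) = 28 − 85.4256 + 54.697 + 99.16 = 96.4314.
∂Q_d/∂M = +0.0083, so E_I = 0.0083·(6590/96.4314) ≈ 0.57.
E_I ∈ (0,1): normal good (necessity).

0.57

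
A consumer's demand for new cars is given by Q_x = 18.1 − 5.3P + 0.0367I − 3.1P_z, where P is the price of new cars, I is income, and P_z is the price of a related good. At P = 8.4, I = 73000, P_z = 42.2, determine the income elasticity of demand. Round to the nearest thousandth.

Q_x = 18.1 − 5.3(8.4) + 0.0367(73000) − 3.1(42.2) = 18.1 − 44.52 + 2679.1 − 130.82 = 2521.86.
∂Q_x/∂I = +0.0367, so E_I = 0.0367·(73000/2521.86) ≈ 1.062.
E_I > 1: normal good (luxury).

1.062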